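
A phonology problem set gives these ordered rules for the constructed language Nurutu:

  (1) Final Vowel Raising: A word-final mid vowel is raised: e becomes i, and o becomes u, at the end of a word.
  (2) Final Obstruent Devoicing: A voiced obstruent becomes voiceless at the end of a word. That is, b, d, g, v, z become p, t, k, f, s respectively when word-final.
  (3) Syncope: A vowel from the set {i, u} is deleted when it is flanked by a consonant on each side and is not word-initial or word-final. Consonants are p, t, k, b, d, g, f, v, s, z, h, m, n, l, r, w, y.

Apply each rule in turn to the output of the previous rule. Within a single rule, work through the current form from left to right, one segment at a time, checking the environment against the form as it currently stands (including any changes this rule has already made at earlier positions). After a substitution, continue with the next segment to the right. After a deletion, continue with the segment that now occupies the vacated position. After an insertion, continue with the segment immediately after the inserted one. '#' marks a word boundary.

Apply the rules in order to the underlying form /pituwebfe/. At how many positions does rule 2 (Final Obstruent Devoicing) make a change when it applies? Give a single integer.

(1) Final Vowel Raising: [pituwebfe] → [pituwebfi]
(2) Final Obstruent Devoicing: no change — [pituwebfi]
(3) Syncope: [pituwebfi] → [ptwebfi]
Rule 2 changed 0 position(s).

0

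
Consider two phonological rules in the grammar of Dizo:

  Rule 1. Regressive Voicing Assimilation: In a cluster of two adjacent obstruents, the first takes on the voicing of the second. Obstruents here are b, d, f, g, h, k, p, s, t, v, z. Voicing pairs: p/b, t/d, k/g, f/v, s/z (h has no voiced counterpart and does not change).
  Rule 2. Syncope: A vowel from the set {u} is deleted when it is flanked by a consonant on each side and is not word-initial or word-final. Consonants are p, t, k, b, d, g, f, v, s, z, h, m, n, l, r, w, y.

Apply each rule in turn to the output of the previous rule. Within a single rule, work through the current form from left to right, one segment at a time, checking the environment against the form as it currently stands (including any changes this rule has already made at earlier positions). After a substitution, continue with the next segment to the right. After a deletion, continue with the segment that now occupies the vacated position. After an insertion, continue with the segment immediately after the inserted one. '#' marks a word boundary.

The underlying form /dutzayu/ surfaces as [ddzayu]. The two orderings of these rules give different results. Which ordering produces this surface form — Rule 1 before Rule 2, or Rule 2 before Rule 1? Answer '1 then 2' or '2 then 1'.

1 then 2

Order 1 then 2:
  1 Regressive Voicing Assimilation: [dutzayu] → [dudzayu]
  2 Syncope: [dudzayu] → [ddzayu]
  result: [ddzayu]
Order 2 then 1:
  2 Syncope: [dutzayu] → [dtzayu]
  1 Regressive Voicing Assimilation: [dtzayu] → [tdzayu]
  result: [tdzayu]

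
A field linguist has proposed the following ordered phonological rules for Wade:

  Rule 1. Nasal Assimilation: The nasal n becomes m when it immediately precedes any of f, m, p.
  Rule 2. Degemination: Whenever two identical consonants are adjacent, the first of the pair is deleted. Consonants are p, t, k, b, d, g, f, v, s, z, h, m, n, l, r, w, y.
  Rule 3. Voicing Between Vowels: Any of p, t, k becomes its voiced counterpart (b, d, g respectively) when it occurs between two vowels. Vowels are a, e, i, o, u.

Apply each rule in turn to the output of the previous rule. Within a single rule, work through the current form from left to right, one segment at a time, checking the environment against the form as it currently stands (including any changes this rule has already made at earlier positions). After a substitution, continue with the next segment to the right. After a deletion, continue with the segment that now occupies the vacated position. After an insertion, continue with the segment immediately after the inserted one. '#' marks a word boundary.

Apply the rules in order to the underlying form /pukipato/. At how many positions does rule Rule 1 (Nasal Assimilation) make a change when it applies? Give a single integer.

0

Rule 1 Nasal Assimilation: no change — [pukipato]
Rule 2 Degemination: no change — [pukipato]
Rule 3 Voicing Between Vowels: [pukipato] → [pugibado]
Rule Rule 1 changed 0 position(s).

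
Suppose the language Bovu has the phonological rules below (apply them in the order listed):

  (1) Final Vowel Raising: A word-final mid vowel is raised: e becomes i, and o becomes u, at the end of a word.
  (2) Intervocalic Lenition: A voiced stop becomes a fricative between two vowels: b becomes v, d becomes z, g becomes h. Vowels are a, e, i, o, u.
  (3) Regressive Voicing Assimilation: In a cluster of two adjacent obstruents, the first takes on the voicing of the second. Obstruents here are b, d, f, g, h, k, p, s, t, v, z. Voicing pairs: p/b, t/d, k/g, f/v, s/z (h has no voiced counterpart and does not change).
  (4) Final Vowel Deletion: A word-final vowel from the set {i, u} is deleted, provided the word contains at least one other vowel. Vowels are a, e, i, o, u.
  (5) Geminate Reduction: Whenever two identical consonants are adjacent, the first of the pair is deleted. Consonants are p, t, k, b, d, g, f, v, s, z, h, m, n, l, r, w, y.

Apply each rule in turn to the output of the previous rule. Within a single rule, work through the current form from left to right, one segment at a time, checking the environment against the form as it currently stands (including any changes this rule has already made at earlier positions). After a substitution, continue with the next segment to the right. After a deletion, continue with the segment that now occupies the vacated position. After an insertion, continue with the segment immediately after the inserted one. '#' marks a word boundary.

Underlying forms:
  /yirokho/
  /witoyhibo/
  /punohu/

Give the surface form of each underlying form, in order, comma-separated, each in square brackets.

/yirokho/:
  (1) Final Vowel Raising: [yirokho] → [yirokhu]
  (2) Intervocalic Lenition: no change — [yirokhu]
  (3) Regressive Voicing Assimilation: no change — [yirokhu]
  (4) Final Vowel Deletion: [yirokhu] → [yirokh]
  (5) Geminate Reduction: no change — [yirokh]
/witoyhibo/:
  (1) Final Vowel Raising: [witoyhibo] → [witoyhibu]
  (2) Intervocalic Lenition: [witoyhibu] → [witoyhivu]
  (3) Regressive Voicing Assimilation: no change — [witoyhivu]
  (4) Final Vowel Deletion: [witoyhivu] → [witoyhiv]
  (5) Geminate Reduction: no change — [witoyhiv]
/punohu/:
  (1) Final Vowel Raising: no change — [punohu]
  (2) Intervocalic Lenition: no change — [punohu]
  (3) Regressive Voicing Assimilation: no change — [punohu]
  (4) Final Vowel Deletion: [punohu] → [punoh]
  (5) Geminate Reduction: no change — [punoh]

[yirokh], [witoyhiv], [punoh]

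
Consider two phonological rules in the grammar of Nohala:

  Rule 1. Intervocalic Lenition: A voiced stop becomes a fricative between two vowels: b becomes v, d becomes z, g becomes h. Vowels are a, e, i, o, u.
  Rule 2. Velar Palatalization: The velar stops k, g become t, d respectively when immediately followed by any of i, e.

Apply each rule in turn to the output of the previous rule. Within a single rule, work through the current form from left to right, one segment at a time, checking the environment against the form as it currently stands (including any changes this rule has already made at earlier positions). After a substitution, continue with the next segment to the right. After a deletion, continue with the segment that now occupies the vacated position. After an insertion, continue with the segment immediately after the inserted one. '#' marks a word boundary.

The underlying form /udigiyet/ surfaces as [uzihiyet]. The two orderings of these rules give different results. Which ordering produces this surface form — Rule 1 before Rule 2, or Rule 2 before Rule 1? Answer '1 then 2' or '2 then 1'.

Order 1 then 2:
  1 Intervocalic Lenition: [udigiyet] → [uzihiyet]
  2 Velar Palatalization: no change — [uzihiyet]
  result: [uzihiyet]
Order 2 then 1:
  2 Velar Palatalization: [udigiyet] → [udidiyet]
  1 Intervocalic Lenition: [udidiyet] → [uziziyet]
  result: [uziziyet]

1 then 2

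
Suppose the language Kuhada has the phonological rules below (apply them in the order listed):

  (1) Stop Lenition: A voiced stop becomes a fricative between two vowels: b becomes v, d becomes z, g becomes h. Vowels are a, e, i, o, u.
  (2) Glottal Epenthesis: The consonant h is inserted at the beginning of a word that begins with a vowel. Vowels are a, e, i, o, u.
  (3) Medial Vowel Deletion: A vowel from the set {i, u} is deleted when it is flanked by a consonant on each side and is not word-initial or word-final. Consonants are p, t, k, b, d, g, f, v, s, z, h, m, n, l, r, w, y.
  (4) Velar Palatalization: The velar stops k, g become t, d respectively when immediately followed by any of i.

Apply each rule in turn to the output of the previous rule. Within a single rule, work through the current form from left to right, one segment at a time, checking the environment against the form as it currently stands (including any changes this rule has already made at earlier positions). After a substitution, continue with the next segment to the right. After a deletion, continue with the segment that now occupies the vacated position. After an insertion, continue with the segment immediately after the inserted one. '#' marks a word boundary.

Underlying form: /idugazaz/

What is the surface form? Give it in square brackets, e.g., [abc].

[hzhazaz]

(1) Stop Lenition: [idugazaz] → [izuhazaz]
(2) Glottal Epenthesis: [izuhazaz] → [hizuhazaz]
(3) Medial Vowel Deletion: [hizuhazaz] → [hzhazaz]
(4) Velar Palatalization: no change — [hzhazaz]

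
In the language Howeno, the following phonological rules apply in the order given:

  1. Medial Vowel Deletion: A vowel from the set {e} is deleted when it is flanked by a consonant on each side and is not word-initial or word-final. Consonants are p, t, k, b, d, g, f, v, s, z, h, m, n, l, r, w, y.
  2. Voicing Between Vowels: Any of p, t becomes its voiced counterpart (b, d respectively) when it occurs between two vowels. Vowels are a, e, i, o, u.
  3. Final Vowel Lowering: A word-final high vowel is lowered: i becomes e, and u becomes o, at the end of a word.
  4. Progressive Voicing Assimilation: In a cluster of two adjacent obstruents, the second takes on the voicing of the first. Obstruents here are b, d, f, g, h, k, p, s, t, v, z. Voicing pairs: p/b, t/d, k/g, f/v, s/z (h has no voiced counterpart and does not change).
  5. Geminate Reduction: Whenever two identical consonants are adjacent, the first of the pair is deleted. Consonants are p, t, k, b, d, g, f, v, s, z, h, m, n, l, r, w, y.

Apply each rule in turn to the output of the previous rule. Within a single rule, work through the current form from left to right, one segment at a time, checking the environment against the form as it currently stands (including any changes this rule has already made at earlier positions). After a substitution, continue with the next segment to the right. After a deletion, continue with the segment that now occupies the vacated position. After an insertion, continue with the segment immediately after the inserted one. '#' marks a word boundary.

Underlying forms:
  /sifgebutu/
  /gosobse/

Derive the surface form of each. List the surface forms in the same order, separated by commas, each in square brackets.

[sifkpudo], [gosobze]

/sifgebutu/:
  1 Medial Vowel Deletion: [sifgebutu] → [sifgbutu]
  2 Voicing Between Vowels: [sifgbutu] → [sifgbudu]
  3 Final Vowel Lowering: [sifgbudu] → [sifgbudo]
  4 Progressive Voicing Assimilation: [sifgbudo] → [sifkpudo]
  5 Geminate Reduction: no change — [sifkpudo]
/gosobse/:
  1 Medial Vowel Deletion: no change — [gosobse]
  2 Voicing Between Vowels: no change — [gosobse]
  3 Final Vowel Lowering: no change — [gosobse]
  4 Progressive Voicing Assimilation: [gosobse] → [gosobze]
  5 Geminate Reduction: no change — [gosobze]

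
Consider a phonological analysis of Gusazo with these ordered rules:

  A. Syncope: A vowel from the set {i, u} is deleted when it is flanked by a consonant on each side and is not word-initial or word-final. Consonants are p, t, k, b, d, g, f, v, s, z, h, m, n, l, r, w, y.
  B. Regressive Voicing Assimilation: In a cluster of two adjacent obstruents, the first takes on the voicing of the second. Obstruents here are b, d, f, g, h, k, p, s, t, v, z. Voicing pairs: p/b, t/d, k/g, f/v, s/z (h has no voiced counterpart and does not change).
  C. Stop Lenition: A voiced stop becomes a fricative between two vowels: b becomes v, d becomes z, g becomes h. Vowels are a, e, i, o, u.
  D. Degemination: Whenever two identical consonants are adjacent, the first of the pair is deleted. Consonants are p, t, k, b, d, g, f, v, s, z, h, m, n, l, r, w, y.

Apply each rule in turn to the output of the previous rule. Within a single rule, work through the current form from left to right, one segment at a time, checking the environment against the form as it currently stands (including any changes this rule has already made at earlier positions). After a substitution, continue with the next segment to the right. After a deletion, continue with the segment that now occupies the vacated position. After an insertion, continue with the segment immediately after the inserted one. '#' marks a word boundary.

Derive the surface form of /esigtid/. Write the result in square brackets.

[ezkd]

A Syncope: [esigtid] → [esgtd]
B Regressive Voicing Assimilation: [esgtd] → [ezkdd]
C Stop Lenition: no change — [ezkdd]
D Degemination: [ezkdd] → [ezkd]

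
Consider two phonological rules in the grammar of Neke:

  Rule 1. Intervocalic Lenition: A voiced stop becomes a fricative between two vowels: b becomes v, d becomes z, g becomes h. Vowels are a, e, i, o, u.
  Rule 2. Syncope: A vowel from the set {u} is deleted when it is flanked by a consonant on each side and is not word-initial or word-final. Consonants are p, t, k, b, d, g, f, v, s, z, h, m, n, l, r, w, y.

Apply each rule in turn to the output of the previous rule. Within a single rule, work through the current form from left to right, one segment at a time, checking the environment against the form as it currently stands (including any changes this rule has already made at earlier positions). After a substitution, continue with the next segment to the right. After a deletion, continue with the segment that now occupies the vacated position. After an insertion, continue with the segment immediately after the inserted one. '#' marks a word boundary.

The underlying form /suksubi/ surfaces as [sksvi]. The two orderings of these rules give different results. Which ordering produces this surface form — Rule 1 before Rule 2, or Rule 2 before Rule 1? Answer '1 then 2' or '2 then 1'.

Order 1 then 2:
  1 Intervocalic Lenition: [suksubi] → [suksuvi]
  2 Syncope: [suksuvi] → [sksvi]
  result: [sksvi]
Order 2 then 1:
  2 Syncope: [suksubi] → [sksbi]
  1 Intervocalic Lenition: no change — [sksbi]
  result: [sksbi]

1 then 2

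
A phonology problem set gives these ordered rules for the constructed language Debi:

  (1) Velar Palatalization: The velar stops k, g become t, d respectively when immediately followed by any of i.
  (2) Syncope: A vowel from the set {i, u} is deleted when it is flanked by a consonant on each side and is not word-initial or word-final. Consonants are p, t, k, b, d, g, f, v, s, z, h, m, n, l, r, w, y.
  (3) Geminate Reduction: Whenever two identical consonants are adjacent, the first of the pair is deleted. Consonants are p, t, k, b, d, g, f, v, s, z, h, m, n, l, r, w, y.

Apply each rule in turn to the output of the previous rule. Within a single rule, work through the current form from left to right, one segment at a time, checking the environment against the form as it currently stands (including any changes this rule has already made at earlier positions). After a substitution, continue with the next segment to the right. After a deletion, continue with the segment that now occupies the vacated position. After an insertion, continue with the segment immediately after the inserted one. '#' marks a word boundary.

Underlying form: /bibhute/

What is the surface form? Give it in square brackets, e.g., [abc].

(1) Velar Palatalization: no change — [bibhute]
(2) Syncope: [bibhute] → [bbhte]
(3) Geminate Reduction: [bbhte] → [bhte]

[bhte]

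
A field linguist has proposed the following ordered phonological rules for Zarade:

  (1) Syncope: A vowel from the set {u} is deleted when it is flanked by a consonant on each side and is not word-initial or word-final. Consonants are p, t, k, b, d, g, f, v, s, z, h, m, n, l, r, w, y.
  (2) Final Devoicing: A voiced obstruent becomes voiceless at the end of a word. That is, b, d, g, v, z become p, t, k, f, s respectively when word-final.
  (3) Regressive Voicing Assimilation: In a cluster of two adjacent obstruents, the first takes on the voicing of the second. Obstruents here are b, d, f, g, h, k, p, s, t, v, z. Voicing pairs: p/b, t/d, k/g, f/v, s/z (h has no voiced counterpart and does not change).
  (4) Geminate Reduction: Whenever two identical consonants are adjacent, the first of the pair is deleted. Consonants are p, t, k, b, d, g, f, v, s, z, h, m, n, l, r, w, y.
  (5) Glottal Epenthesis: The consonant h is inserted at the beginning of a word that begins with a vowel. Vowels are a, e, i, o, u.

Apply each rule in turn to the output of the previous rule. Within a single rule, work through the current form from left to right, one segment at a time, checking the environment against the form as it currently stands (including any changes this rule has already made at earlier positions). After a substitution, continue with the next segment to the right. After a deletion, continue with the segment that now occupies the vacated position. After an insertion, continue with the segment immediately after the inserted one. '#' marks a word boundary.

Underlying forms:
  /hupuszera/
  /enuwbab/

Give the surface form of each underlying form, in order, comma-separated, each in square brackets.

/hupuszera/:
  (1) Syncope: [hupuszera] → [hpszera]
  (2) Final Devoicing: no change — [hpszera]
  (3) Regressive Voicing Assimilation: [hpszera] → [hpzzera]
  (4) Geminate Reduction: [hpzzera] → [hpzera]
  (5) Glottal Epenthesis: no change — [hpzera]
/enuwbab/:
  (1) Syncope: [enuwbab] → [enwbab]
  (2) Final Devoicing: [enwbab] → [enwbap]
  (3) Regressive Voicing Assimilation: no change — [enwbap]
  (4) Geminate Reduction: no change — [enwbap]
  (5) Glottal Epenthesis: [enwbap] → [henwbap]

[hpzera], [henwbap]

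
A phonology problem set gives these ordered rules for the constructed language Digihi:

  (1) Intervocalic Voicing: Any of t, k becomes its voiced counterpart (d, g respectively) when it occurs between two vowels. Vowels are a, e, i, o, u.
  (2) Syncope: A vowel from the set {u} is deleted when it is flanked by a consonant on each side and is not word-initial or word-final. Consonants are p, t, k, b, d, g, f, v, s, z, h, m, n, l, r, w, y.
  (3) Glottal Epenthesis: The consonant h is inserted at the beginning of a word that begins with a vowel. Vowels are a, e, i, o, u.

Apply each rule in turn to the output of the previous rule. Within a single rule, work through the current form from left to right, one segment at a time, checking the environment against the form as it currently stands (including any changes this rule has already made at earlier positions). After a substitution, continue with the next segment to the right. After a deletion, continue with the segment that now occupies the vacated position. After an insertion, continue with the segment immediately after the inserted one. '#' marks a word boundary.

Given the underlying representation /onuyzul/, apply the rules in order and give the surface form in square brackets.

[honyzl]

(1) Intervocalic Voicing: no change — [onuyzul]
(2) Syncope: [onuyzul] → [onyzl]
(3) Glottal Epenthesis: [onyzl] → [honyzl]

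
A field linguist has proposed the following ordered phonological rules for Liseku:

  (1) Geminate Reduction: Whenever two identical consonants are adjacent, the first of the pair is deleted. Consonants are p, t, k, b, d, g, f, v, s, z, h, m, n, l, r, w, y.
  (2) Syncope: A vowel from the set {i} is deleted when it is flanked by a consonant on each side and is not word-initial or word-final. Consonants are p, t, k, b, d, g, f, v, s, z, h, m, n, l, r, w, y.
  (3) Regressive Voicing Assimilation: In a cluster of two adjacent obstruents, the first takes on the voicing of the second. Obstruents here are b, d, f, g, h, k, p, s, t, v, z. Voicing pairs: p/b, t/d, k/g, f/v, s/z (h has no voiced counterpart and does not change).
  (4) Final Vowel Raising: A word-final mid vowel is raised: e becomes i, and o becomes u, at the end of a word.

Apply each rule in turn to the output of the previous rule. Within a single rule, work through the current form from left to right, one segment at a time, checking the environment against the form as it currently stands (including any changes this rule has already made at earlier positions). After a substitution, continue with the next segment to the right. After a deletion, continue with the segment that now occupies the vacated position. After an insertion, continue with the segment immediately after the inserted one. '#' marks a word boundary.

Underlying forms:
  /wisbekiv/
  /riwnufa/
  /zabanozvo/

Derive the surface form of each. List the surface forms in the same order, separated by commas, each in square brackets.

[wzbegv], [rwnufa], [zabanozvu]

/wisbekiv/:
  (1) Geminate Reduction: no change — [wisbekiv]
  (2) Syncope: [wisbekiv] → [wsbekv]
  (3) Regressive Voicing Assimilation: [wsbekv] → [wzbegv]
  (4) Final Vowel Raising: no change — [wzbegv]
/riwnufa/:
  (1) Geminate Reduction: no change — [riwnufa]
  (2) Syncope: [riwnufa] → [rwnufa]
  (3) Regressive Voicing Assimilation: no change — [rwnufa]
  (4) Final Vowel Raising: no change — [rwnufa]
/zabanozvo/:
  (1) Geminate Reduction: no change — [zabanozvo]
  (2) Syncope: no change — [zabanozvo]
  (3) Regressive Voicing Assimilation: no change — [zabanozvo]
  (4) Final Vowel Raising: [zabanozvo] → [zabanozvu]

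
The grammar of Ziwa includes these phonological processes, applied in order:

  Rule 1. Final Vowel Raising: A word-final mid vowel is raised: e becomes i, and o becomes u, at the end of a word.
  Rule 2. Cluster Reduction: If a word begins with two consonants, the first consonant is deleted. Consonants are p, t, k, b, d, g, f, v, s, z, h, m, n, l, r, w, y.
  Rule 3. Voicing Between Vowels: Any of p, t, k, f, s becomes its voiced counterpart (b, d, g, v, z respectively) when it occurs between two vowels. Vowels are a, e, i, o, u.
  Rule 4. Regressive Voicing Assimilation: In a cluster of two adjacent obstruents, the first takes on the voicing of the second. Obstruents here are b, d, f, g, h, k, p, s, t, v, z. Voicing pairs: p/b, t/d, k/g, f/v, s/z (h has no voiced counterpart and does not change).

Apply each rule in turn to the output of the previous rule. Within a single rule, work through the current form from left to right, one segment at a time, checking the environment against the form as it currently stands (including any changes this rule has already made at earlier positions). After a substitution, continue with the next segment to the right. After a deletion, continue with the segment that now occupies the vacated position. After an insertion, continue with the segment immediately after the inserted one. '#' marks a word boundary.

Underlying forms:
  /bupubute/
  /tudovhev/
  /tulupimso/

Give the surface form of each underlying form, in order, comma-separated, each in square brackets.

/bupubute/:
  Rule 1 Final Vowel Raising: [bupubute] → [bupubuti]
  Rule 2 Cluster Reduction: no change — [bupubuti]
  Rule 3 Voicing Between Vowels: [bupubuti] → [bububudi]
  Rule 4 Regressive Voicing Assimilation: no change — [bububudi]
/tudovhev/:
  Rule 1 Final Vowel Raising: no change — [tudovhev]
  Rule 2 Cluster Reduction: no change — [tudovhev]
  Rule 3 Voicing Between Vowels: no change — [tudovhev]
  Rule 4 Regressive Voicing Assimilation: [tudovhev] → [tudofhev]
/tulupimso/:
  Rule 1 Final Vowel Raising: [tulupimso] → [tulupimsu]
  Rule 2 Cluster Reduction: no change — [tulupimsu]
  Rule 3 Voicing Between Vowels: [tulupimsu] → [tulubimsu]
  Rule 4 Regressive Voicing Assimilation: no change — [tulubimsu]

[bububudi], [tudofhev], [tulubimsu]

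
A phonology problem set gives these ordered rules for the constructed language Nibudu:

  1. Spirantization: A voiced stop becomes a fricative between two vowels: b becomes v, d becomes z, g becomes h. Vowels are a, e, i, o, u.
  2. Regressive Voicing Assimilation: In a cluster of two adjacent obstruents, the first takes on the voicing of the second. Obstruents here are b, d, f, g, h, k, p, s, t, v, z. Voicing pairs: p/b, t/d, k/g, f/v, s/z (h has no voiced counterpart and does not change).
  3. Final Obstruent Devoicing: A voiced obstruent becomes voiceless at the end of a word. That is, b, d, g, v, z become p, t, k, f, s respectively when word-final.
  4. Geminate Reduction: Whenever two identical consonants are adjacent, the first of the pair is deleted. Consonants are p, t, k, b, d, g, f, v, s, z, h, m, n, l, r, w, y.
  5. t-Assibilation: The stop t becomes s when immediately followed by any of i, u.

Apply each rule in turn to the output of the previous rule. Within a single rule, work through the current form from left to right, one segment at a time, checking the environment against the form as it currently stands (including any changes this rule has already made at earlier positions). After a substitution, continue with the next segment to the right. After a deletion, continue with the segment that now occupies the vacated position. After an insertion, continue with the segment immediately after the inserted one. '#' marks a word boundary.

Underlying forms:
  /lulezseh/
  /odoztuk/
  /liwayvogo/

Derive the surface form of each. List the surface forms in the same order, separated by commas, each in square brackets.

/lulezseh/:
  1 Spirantization: no change — [lulezseh]
  2 Regressive Voicing Assimilation: [lulezseh] → [lulesseh]
  3 Final Obstruent Devoicing: no change — [lulesseh]
  4 Geminate Reduction: [lulesseh] → [luleseh]
  5 t-Assibilation: no change — [luleseh]
/odoztuk/:
  1 Spirantization: [odoztuk] → [ozoztuk]
  2 Regressive Voicing Assimilation: [ozoztuk] → [ozostuk]
  3 Final Obstruent Devoicing: no change — [ozostuk]
  4 Geminate Reduction: no change — [ozostuk]
  5 t-Assibilation: [ozostuk] → [ozossuk]
/liwayvogo/:
  1 Spirantization: [liwayvogo] → [liwayvoho]
  2 Regressive Voicing Assimilation: no change — [liwayvoho]
  3 Final Obstruent Devoicing: no change — [liwayvoho]
  4 Geminate Reduction: no change — [liwayvoho]
  5 t-Assibilation: no change — [liwayvoho]

[luleseh], [ozossuk], [liwayvoho]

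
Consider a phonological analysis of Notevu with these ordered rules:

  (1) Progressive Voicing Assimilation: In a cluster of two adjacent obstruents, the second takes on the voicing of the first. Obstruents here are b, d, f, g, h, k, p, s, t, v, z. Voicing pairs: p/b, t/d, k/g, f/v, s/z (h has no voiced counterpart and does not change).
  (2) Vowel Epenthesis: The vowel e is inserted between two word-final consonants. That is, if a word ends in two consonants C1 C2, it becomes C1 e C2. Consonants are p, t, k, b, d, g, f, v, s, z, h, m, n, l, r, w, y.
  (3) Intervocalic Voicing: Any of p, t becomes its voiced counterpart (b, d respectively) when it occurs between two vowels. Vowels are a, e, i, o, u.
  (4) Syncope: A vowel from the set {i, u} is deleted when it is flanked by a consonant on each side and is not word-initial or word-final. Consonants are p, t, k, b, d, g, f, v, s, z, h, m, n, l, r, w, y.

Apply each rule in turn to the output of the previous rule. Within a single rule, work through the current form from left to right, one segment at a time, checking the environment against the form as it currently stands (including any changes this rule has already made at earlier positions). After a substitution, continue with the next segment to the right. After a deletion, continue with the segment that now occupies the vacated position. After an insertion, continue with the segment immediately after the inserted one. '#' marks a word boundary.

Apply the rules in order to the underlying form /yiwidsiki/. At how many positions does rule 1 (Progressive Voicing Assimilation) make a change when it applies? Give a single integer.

(1) Progressive Voicing Assimilation: [yiwidsiki] → [yiwidziki]
(2) Vowel Epenthesis: no change — [yiwidziki]
(3) Intervocalic Voicing: no change — [yiwidziki]
(4) Syncope: [yiwidziki] → [ywdzki]
Rule 1 changed 1 position(s).

1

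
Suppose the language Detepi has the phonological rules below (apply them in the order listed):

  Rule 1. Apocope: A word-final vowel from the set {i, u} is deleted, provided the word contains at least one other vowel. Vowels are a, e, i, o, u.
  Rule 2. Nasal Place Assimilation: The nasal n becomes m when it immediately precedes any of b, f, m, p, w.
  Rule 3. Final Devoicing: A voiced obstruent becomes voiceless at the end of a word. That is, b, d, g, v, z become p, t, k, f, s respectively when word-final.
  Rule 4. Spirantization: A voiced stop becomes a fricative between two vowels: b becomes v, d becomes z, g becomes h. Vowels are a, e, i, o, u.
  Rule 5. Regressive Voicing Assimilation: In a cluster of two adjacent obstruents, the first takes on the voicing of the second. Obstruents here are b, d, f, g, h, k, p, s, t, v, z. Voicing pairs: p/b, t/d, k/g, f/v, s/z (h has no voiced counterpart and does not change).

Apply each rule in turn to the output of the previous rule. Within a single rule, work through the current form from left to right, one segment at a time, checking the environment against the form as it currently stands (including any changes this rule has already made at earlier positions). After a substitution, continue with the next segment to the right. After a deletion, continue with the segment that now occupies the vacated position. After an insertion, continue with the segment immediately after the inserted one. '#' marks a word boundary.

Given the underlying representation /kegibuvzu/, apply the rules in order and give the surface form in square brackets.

[kehivufs]

Rule 1 Apocope: [kegibuvzu] → [kegibuvz]
Rule 2 Nasal Place Assimilation: no change — [kegibuvz]
Rule 3 Final Devoicing: [kegibuvz] → [kegibuvs]
Rule 4 Spirantization: [kegibuvs] → [kehivuvs]
Rule 5 Regressive Voicing Assimilation: [kehivuvs] → [kehivufs]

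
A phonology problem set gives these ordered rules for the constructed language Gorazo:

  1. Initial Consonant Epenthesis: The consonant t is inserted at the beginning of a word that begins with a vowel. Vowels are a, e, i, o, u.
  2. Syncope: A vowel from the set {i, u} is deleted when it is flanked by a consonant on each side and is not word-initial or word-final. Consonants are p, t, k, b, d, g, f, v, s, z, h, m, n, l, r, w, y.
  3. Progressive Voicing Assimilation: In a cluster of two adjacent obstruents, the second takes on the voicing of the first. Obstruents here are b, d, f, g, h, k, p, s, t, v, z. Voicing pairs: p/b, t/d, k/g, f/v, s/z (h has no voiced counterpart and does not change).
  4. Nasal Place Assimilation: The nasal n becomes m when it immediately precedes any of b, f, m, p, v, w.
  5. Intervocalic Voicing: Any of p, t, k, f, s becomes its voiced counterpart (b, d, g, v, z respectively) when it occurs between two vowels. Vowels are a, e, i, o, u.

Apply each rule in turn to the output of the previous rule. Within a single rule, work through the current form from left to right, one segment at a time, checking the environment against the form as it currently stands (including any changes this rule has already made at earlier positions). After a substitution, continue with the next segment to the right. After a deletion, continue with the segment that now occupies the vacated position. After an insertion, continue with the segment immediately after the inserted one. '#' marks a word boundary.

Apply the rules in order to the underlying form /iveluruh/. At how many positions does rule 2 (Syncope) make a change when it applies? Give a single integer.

1 Initial Consonant Epenthesis: [iveluruh] → [tiveluruh]
2 Syncope: [tiveluruh] → [tvelrh]
3 Progressive Voicing Assimilation: [tvelrh] → [tfelrh]
4 Nasal Place Assimilation: no change — [tfelrh]
5 Intervocalic Voicing: no change — [tfelrh]
Rule 2 changed 3 position(s).

3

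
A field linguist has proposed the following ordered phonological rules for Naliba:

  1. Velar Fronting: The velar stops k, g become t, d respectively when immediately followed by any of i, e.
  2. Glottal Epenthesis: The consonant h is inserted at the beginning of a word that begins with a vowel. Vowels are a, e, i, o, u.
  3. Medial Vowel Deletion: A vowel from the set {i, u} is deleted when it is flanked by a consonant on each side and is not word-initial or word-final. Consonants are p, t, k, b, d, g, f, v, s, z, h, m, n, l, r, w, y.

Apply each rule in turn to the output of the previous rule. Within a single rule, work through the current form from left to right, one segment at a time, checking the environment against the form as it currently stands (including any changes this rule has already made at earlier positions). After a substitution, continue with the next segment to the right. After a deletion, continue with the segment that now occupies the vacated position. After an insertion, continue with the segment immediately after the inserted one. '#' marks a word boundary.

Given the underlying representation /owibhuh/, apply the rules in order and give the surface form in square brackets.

[howbhh]

1 Velar Fronting: no change — [owibhuh]
2 Glottal Epenthesis: [owibhuh] → [howibhuh]
3 Medial Vowel Deletion: [howibhuh] → [howbhh]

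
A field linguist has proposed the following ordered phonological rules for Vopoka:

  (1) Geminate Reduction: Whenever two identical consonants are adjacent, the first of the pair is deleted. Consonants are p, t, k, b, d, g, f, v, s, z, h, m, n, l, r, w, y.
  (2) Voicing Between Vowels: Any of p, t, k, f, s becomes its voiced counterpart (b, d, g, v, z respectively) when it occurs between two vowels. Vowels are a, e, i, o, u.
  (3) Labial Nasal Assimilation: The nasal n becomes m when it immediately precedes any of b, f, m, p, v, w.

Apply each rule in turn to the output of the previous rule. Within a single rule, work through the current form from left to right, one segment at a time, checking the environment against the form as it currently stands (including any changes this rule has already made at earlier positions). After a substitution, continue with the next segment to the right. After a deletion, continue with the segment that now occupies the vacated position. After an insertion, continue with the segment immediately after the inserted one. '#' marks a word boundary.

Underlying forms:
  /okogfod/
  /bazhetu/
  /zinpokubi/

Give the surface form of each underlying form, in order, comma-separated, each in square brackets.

[ogogfod], [bazhedu], [zimpogubi]

/okogfod/:
  (1) Geminate Reduction: no change — [okogfod]
  (2) Voicing Between Vowels: [okogfod] → [ogogfod]
  (3) Labial Nasal Assimilation: no change — [ogogfod]
/bazhetu/:
  (1) Geminate Reduction: no change — [bazhetu]
  (2) Voicing Between Vowels: [bazhetu] → [bazhedu]
  (3) Labial Nasal Assimilation: no change — [bazhedu]
/zinpokubi/:
  (1) Geminate Reduction: no change — [zinpokubi]
  (2) Voicing Between Vowels: [zinpokubi] → [zinpogubi]
  (3) Labial Nasal Assimilation: [zinpogubi] → [zimpogubi]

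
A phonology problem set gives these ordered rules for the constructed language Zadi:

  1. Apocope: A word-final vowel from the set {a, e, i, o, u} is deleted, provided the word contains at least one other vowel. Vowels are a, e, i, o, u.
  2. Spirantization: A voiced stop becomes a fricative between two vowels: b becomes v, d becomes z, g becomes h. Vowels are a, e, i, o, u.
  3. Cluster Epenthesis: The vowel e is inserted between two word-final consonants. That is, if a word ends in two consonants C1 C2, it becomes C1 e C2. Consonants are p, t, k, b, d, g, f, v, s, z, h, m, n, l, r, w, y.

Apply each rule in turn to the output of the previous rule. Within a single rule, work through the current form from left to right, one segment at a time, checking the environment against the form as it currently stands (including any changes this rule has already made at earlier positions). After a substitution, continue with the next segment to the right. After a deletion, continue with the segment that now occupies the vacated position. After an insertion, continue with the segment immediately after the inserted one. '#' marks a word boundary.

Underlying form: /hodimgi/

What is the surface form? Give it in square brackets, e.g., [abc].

[hozimeg]

1 Apocope: [hodimgi] → [hodimg]
2 Spirantization: [hodimg] → [hozimg]
3 Cluster Epenthesis: [hozimg] → [hozimeg]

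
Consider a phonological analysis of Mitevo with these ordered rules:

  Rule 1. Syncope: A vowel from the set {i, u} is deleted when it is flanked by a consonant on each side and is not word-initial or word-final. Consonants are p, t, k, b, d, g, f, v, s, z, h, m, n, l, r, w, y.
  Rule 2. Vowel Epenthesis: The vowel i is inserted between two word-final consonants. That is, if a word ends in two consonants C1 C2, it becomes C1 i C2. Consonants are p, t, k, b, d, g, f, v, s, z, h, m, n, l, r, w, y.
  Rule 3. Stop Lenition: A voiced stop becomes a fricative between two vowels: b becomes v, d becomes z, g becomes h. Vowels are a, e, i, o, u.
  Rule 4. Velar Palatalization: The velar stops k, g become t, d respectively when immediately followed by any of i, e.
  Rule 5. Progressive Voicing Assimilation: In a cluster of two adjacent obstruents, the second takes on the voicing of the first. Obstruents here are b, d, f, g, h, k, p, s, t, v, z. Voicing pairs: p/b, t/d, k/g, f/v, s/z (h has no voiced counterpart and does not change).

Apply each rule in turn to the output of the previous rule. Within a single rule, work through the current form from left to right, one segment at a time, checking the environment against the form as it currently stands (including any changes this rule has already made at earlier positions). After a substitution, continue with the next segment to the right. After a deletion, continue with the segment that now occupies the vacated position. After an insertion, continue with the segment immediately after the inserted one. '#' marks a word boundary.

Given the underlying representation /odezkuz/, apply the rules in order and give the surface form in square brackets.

Rule 1 Syncope: [odezkuz] → [odezkz]
Rule 2 Vowel Epenthesis: [odezkz] → [odezkiz]
Rule 3 Stop Lenition: [odezkiz] → [ozezkiz]
Rule 4 Velar Palatalization: [ozezkiz] → [ozeztiz]
Rule 5 Progressive Voicing Assimilation: [ozeztiz] → [ozezdiz]

[ozezdiz]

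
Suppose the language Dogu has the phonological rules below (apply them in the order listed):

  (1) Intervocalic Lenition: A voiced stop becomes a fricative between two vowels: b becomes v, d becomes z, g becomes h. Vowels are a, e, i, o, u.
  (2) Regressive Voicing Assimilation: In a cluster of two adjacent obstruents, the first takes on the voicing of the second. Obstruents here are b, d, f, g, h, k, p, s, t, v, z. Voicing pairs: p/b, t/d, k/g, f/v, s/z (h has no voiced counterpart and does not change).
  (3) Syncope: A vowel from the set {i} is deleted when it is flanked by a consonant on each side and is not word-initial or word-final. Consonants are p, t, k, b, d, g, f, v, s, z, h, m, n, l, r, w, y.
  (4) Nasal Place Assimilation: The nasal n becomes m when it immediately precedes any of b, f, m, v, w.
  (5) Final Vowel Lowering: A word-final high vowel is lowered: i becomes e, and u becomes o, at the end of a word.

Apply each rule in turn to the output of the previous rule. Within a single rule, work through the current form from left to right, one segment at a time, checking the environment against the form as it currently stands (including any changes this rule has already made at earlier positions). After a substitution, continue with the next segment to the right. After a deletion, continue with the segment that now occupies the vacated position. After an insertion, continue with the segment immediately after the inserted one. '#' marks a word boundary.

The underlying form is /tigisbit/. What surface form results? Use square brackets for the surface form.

(1) Intervocalic Lenition: [tigisbit] → [tihisbit]
(2) Regressive Voicing Assimilation: [tihisbit] → [tihizbit]
(3) Syncope: [tihizbit] → [thzbt]
(4) Nasal Place Assimilation: no change — [thzbt]
(5) Final Vowel Lowering: no change — [thzbt]

[thzbt]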